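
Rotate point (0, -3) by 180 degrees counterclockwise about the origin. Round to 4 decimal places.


x' = 0*cos(180) - -3*sin(180) = 0
y' = 0*sin(180) + -3*cos(180) = 3

(0, 3)


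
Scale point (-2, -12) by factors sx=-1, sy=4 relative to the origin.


Scaling: (x*sx, y*sy) = (-2*-1, -12*4) = (2, -48)

(2, -48)


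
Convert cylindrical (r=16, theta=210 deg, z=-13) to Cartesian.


x = 16 * cos(210) = -13.8564
y = 16 * sin(210) = -8
z = -13

(-13.8564, -8, -13)


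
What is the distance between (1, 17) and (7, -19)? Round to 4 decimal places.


d = sqrt((7-1)^2 + (-19-17)^2) = 36.4966

36.4966


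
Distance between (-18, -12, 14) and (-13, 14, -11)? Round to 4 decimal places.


d = sqrt((-13--18)^2 + (14--12)^2 + (-11-14)^2) = 36.4143

36.4143


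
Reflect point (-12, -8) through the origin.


Reflection through origin: (x, y) -> (-x, -y)
(-12, -8) -> (12, 8)

(12, 8)


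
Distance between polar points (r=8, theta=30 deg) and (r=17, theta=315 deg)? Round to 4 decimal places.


d = sqrt(r1^2 + r2^2 - 2*r1*r2*cos(t2-t1))
d = sqrt(8^2 + 17^2 - 2*8*17*cos(315-30)) = 16.8107

16.8107


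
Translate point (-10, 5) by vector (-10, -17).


Translation: (x+dx, y+dy) = (-10+-10, 5+-17) = (-20, -12)

(-20, -12)


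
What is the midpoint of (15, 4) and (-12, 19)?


Midpoint = ((15+-12)/2, (4+19)/2) = (1.5, 11.5)

(1.5, 11.5)


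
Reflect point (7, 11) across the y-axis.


Reflection across y-axis: (x, y) -> (-x, y)
(7, 11) -> (-7, 11)

(-7, 11)


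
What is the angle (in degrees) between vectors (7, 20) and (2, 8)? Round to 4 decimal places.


dot = 7*2 + 20*8 = 174
|u| = 21.1896, |v| = 8.2462
cos(angle) = 0.9958
angle = 5.2538 degrees

5.2538 degrees


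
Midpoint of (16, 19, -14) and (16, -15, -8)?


Midpoint = ((16+16)/2, (19+-15)/2, (-14+-8)/2) = (16, 2, -11)

(16, 2, -11)


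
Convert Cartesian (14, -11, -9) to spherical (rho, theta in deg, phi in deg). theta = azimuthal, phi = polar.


rho = sqrt(14^2 + (-11)^2 + (-9)^2) = 19.9499
theta = atan2(-11, 14) = 321.8428 deg
phi = acos(-9/19.9499) = 116.8162 deg

rho = 19.9499, theta = 321.8428 deg, phi = 116.8162 deg


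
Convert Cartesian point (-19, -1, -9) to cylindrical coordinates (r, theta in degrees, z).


r = sqrt((-19)^2 + (-1)^2) = 19.0263
theta = atan2(-1, -19) = 183.0128 deg
z = -9

r = 19.0263, theta = 183.0128 deg, z = -9


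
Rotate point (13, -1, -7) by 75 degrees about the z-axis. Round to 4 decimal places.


x' = 13*cos(75) - -1*sin(75) = 4.3306
y' = 13*sin(75) + -1*cos(75) = 12.2982
z' = -7

(4.3306, 12.2982, -7)


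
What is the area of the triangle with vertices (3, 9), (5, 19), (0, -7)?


Area = |x1(y2-y3) + x2(y3-y1) + x3(y1-y2)| / 2
= |3*(19--7) + 5*(-7-9) + 0*(9-19)| / 2
= 1

1


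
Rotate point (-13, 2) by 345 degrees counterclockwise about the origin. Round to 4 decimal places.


x' = -13*cos(345) - 2*sin(345) = -12.0394
y' = -13*sin(345) + 2*cos(345) = 5.2965

(-12.0394, 5.2965)


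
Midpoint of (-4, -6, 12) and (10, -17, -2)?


Midpoint = ((-4+10)/2, (-6+-17)/2, (12+-2)/2) = (3, -11.5, 5)

(3, -11.5, 5)


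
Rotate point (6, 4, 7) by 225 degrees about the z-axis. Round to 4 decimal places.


x' = 6*cos(225) - 4*sin(225) = -1.4142
y' = 6*sin(225) + 4*cos(225) = -7.0711
z' = 7

(-1.4142, -7.0711, 7)


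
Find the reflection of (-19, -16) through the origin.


Reflection through origin: (x, y) -> (-x, -y)
(-19, -16) -> (19, 16)

(19, 16)


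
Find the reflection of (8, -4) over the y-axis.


Reflection across y-axis: (x, y) -> (-x, y)
(8, -4) -> (-8, -4)

(-8, -4)


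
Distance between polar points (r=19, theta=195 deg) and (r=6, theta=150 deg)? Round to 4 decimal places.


d = sqrt(r1^2 + r2^2 - 2*r1*r2*cos(t2-t1))
d = sqrt(19^2 + 6^2 - 2*19*6*cos(150-195)) = 15.3551

15.3551


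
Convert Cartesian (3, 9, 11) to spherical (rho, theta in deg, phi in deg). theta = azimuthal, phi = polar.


rho = sqrt(3^2 + 9^2 + 11^2) = 14.5258
theta = atan2(9, 3) = 71.5651 deg
phi = acos(11/14.5258) = 40.7758 deg

rho = 14.5258, theta = 71.5651 deg, phi = 40.7758 deg


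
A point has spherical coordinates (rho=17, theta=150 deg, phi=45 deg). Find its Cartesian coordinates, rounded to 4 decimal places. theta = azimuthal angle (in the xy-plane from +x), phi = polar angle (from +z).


x = 17 * sin(45) * cos(150) = -10.4103
y = 17 * sin(45) * sin(150) = 6.0104
z = 17 * cos(45) = 12.0208

(-10.4103, 6.0104, 12.0208)


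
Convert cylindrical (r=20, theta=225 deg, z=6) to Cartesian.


x = 20 * cos(225) = -14.1421
y = 20 * sin(225) = -14.1421
z = 6

(-14.1421, -14.1421, 6)


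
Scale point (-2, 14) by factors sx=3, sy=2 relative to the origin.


Scaling: (x*sx, y*sy) = (-2*3, 14*2) = (-6, 28)

(-6, 28)


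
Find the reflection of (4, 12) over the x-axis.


Reflection across x-axis: (x, y) -> (x, -y)
(4, 12) -> (4, -12)

(4, -12)


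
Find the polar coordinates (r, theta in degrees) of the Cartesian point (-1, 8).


r = sqrt((-1)^2 + 8^2) = 8.0623
theta = atan2(8, -1) = 97.125 degrees

r = 8.0623, theta = 97.125 degrees


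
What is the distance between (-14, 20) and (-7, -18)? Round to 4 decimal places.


d = sqrt((-7--14)^2 + (-18-20)^2) = 38.6394

38.6394


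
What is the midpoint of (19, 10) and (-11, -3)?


Midpoint = ((19+-11)/2, (10+-3)/2) = (4, 3.5)

(4, 3.5)


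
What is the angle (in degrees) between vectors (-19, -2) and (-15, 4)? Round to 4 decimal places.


dot = -19*-15 + -2*4 = 277
|u| = 19.105, |v| = 15.5242
cos(angle) = 0.934
angle = 20.9404 degrees

20.9404 degrees


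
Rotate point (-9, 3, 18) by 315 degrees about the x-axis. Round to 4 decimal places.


x' = -9
y' = 3*cos(315) - 18*sin(315) = 14.8492
z' = 3*sin(315) + 18*cos(315) = 10.6066

(-9, 14.8492, 10.6066)


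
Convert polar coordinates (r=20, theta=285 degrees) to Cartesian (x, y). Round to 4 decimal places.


x = 20 * cos(285) = 5.1764
y = 20 * sin(285) = -19.3185

(5.1764, -19.3185)


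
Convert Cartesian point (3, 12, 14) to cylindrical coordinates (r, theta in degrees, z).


r = sqrt(3^2 + 12^2) = 12.3693
theta = atan2(12, 3) = 75.9638 deg
z = 14

r = 12.3693, theta = 75.9638 deg, z = 14


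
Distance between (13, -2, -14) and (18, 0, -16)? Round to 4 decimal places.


d = sqrt((18-13)^2 + (0--2)^2 + (-16--14)^2) = 5.7446

5.7446


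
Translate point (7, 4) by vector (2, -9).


Translation: (x+dx, y+dy) = (7+2, 4+-9) = (9, -5)

(9, -5)


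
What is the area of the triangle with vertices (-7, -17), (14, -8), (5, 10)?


Area = |x1(y2-y3) + x2(y3-y1) + x3(y1-y2)| / 2
= |-7*(-8-10) + 14*(10--17) + 5*(-17--8)| / 2
= 229.5

229.5


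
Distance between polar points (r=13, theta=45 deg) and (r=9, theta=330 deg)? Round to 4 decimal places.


d = sqrt(r1^2 + r2^2 - 2*r1*r2*cos(t2-t1))
d = sqrt(13^2 + 9^2 - 2*13*9*cos(330-45)) = 13.7636

13.7636


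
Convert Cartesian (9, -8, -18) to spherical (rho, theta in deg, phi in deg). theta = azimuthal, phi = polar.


rho = sqrt(9^2 + (-8)^2 + (-18)^2) = 21.6564
theta = atan2(-8, 9) = 318.3665 deg
phi = acos(-18/21.6564) = 146.2184 deg

rho = 21.6564, theta = 318.3665 deg, phi = 146.2184 deg


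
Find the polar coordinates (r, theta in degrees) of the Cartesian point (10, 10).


r = sqrt(10^2 + 10^2) = 14.1421
theta = atan2(10, 10) = 45 degrees

r = 14.1421, theta = 45 degrees


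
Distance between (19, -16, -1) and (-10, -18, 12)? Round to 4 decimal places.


d = sqrt((-10-19)^2 + (-18--16)^2 + (12--1)^2) = 31.8434

31.8434


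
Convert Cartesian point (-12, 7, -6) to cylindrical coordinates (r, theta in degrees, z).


r = sqrt((-12)^2 + 7^2) = 13.8924
theta = atan2(7, -12) = 149.7436 deg
z = -6

r = 13.8924, theta = 149.7436 deg, z = -6


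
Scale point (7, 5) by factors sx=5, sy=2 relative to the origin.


Scaling: (x*sx, y*sy) = (7*5, 5*2) = (35, 10)

(35, 10)


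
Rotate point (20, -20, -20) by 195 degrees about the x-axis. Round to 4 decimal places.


x' = 20
y' = -20*cos(195) - -20*sin(195) = 14.1421
z' = -20*sin(195) + -20*cos(195) = 24.4949

(20, 14.1421, 24.4949)


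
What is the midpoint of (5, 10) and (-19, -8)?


Midpoint = ((5+-19)/2, (10+-8)/2) = (-7, 1)

(-7, 1)


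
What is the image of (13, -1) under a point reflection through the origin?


Reflection through origin: (x, y) -> (-x, -y)
(13, -1) -> (-13, 1)

(-13, 1)


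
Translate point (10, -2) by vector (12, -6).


Translation: (x+dx, y+dy) = (10+12, -2+-6) = (22, -8)

(22, -8)


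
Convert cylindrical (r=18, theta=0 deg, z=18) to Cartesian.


x = 18 * cos(0) = 18
y = 18 * sin(0) = 0
z = 18

(18, 0, 18)


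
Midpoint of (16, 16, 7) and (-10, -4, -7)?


Midpoint = ((16+-10)/2, (16+-4)/2, (7+-7)/2) = (3, 6, 0)

(3, 6, 0)


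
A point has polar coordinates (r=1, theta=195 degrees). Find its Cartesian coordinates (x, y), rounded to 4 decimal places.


x = 1 * cos(195) = -0.9659
y = 1 * sin(195) = -0.2588

(-0.9659, -0.2588)


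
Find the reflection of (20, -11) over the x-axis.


Reflection across x-axis: (x, y) -> (x, -y)
(20, -11) -> (20, 11)

(20, 11)


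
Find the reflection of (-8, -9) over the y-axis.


Reflection across y-axis: (x, y) -> (-x, y)
(-8, -9) -> (8, -9)

(8, -9)


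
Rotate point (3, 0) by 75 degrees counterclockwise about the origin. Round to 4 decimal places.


x' = 3*cos(75) - 0*sin(75) = 0.7765
y' = 3*sin(75) + 0*cos(75) = 2.8978

(0.7765, 2.8978)


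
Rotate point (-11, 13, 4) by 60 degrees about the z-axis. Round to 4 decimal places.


x' = -11*cos(60) - 13*sin(60) = -16.7583
y' = -11*sin(60) + 13*cos(60) = -3.0263
z' = 4

(-16.7583, -3.0263, 4)


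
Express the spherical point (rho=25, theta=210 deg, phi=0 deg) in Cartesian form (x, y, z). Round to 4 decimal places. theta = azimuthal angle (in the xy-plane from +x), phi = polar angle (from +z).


x = 25 * sin(0) * cos(210) = 0
y = 25 * sin(0) * sin(210) = 0
z = 25 * cos(0) = 25

(0, 0, 25)


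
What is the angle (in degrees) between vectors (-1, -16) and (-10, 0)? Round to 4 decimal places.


dot = -1*-10 + -16*0 = 10
|u| = 16.0312, |v| = 10
cos(angle) = 0.0624
angle = 86.4237 degrees

86.4237 degrees


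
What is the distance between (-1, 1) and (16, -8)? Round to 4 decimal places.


d = sqrt((16--1)^2 + (-8-1)^2) = 19.2354

19.2354


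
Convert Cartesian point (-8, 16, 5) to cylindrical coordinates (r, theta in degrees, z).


r = sqrt((-8)^2 + 16^2) = 17.8885
theta = atan2(16, -8) = 116.5651 deg
z = 5

r = 17.8885, theta = 116.5651 deg, z = 5


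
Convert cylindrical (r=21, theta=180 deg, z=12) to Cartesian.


x = 21 * cos(180) = -21
y = 21 * sin(180) = 0
z = 12

(-21, 0, 12)


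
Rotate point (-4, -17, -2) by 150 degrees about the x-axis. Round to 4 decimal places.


x' = -4
y' = -17*cos(150) - -2*sin(150) = 15.7224
z' = -17*sin(150) + -2*cos(150) = -6.7679

(-4, 15.7224, -6.7679)


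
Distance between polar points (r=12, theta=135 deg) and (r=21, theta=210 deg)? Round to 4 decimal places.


d = sqrt(r1^2 + r2^2 - 2*r1*r2*cos(t2-t1))
d = sqrt(12^2 + 21^2 - 2*12*21*cos(210-135)) = 21.3203

21.3203


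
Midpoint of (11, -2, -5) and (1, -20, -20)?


Midpoint = ((11+1)/2, (-2+-20)/2, (-5+-20)/2) = (6, -11, -12.5)

(6, -11, -12.5)


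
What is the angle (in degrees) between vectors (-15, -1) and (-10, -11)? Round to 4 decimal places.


dot = -15*-10 + -1*-11 = 161
|u| = 15.0333, |v| = 14.8661
cos(angle) = 0.7204
angle = 43.9122 degrees

43.9122 degrees


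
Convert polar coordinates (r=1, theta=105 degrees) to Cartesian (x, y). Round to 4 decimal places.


x = 1 * cos(105) = -0.2588
y = 1 * sin(105) = 0.9659

(-0.2588, 0.9659)


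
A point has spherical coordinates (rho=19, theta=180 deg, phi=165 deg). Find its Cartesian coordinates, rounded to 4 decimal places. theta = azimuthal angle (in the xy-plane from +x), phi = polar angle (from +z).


x = 19 * sin(165) * cos(180) = -4.9176
y = 19 * sin(165) * sin(180) = 0
z = 19 * cos(165) = -18.3526

(-4.9176, 0, -18.3526)


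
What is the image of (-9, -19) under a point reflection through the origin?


Reflection through origin: (x, y) -> (-x, -y)
(-9, -19) -> (9, 19)

(9, 19)


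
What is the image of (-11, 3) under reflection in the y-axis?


Reflection across y-axis: (x, y) -> (-x, y)
(-11, 3) -> (11, 3)

(11, 3)


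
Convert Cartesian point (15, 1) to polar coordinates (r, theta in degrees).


r = sqrt(15^2 + 1^2) = 15.0333
theta = atan2(1, 15) = 3.8141 degrees

r = 15.0333, theta = 3.8141 degrees


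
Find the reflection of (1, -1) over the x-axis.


Reflection across x-axis: (x, y) -> (x, -y)
(1, -1) -> (1, 1)

(1, 1)


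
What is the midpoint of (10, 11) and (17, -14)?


Midpoint = ((10+17)/2, (11+-14)/2) = (13.5, -1.5)

(13.5, -1.5)


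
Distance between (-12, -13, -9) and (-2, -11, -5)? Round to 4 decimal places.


d = sqrt((-2--12)^2 + (-11--13)^2 + (-5--9)^2) = 10.9545

10.9545


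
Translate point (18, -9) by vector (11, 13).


Translation: (x+dx, y+dy) = (18+11, -9+13) = (29, 4)

(29, 4)


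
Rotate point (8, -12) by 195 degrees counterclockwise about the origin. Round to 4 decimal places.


x' = 8*cos(195) - -12*sin(195) = -10.8332
y' = 8*sin(195) + -12*cos(195) = 9.5206

(-10.8332, 9.5206)


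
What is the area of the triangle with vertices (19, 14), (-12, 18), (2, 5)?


Area = |x1(y2-y3) + x2(y3-y1) + x3(y1-y2)| / 2
= |19*(18-5) + -12*(5-14) + 2*(14-18)| / 2
= 173.5

173.5


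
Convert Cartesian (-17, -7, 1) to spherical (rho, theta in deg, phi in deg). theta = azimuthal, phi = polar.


rho = sqrt((-17)^2 + (-7)^2 + 1^2) = 18.412
theta = atan2(-7, -17) = 202.3801 deg
phi = acos(1/18.412) = 86.8866 deg

rho = 18.412, theta = 202.3801 deg, phi = 86.8866 deg


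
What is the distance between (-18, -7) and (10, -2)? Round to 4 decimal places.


d = sqrt((10--18)^2 + (-2--7)^2) = 28.4429

28.4429


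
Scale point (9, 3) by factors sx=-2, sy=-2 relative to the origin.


Scaling: (x*sx, y*sy) = (9*-2, 3*-2) = (-18, -6)

(-18, -6)


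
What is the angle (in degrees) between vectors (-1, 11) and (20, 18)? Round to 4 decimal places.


dot = -1*20 + 11*18 = 178
|u| = 11.0454, |v| = 26.9072
cos(angle) = 0.5989
angle = 53.2072 degrees

53.2072 degrees


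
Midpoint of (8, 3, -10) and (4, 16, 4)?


Midpoint = ((8+4)/2, (3+16)/2, (-10+4)/2) = (6, 9.5, -3)

(6, 9.5, -3)


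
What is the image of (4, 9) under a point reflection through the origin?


Reflection through origin: (x, y) -> (-x, -y)
(4, 9) -> (-4, -9)

(-4, -9)


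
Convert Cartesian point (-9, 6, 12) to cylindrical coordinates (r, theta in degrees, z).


r = sqrt((-9)^2 + 6^2) = 10.8167
theta = atan2(6, -9) = 146.3099 deg
z = 12

r = 10.8167, theta = 146.3099 deg, z = 12


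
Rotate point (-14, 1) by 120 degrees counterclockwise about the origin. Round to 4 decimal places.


x' = -14*cos(120) - 1*sin(120) = 6.134
y' = -14*sin(120) + 1*cos(120) = -12.6244

(6.134, -12.6244)


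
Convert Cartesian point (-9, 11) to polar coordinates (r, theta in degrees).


r = sqrt((-9)^2 + 11^2) = 14.2127
theta = atan2(11, -9) = 129.2894 degrees

r = 14.2127, theta = 129.2894 degrees


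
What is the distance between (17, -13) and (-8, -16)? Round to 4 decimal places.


d = sqrt((-8-17)^2 + (-16--13)^2) = 25.1794

25.1794


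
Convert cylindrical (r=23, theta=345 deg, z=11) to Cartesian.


x = 23 * cos(345) = 22.2163
y = 23 * sin(345) = -5.9528
z = 11

(22.2163, -5.9528, 11)


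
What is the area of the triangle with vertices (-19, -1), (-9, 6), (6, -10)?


Area = |x1(y2-y3) + x2(y3-y1) + x3(y1-y2)| / 2
= |-19*(6--10) + -9*(-10--1) + 6*(-1-6)| / 2
= 132.5

132.5


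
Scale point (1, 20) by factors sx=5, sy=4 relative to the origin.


Scaling: (x*sx, y*sy) = (1*5, 20*4) = (5, 80)

(5, 80)


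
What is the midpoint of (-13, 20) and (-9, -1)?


Midpoint = ((-13+-9)/2, (20+-1)/2) = (-11, 9.5)

(-11, 9.5)


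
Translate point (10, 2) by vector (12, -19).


Translation: (x+dx, y+dy) = (10+12, 2+-19) = (22, -17)

(22, -17)


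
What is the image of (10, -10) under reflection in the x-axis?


Reflection across x-axis: (x, y) -> (x, -y)
(10, -10) -> (10, 10)

(10, 10)


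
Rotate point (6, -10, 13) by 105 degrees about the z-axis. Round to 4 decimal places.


x' = 6*cos(105) - -10*sin(105) = 8.1063
y' = 6*sin(105) + -10*cos(105) = 8.3837
z' = 13

(8.1063, 8.3837, 13)


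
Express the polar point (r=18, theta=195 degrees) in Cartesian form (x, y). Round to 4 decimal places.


x = 18 * cos(195) = -17.3867
y = 18 * sin(195) = -4.6587

(-17.3867, -4.6587)


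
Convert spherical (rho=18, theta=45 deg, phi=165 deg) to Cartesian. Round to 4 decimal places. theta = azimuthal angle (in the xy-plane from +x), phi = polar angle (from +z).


x = 18 * sin(165) * cos(45) = 3.2942
y = 18 * sin(165) * sin(45) = 3.2942
z = 18 * cos(165) = -17.3867

(3.2942, 3.2942, -17.3867)


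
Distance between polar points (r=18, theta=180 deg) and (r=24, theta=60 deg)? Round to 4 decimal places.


d = sqrt(r1^2 + r2^2 - 2*r1*r2*cos(t2-t1))
d = sqrt(18^2 + 24^2 - 2*18*24*cos(60-180)) = 36.4966

36.4966


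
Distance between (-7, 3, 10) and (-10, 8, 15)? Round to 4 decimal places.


d = sqrt((-10--7)^2 + (8-3)^2 + (15-10)^2) = 7.6811

7.6811


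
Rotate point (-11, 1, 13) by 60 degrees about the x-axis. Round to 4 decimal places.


x' = -11
y' = 1*cos(60) - 13*sin(60) = -10.7583
z' = 1*sin(60) + 13*cos(60) = 7.366

(-11, -10.7583, 7.366)


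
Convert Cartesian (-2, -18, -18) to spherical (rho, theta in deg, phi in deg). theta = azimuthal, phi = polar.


rho = sqrt((-2)^2 + (-18)^2 + (-18)^2) = 25.5343
theta = atan2(-18, -2) = 263.6598 deg
phi = acos(-18/25.5343) = 134.8242 deg

rho = 25.5343, theta = 263.6598 deg, phi = 134.8242 deg


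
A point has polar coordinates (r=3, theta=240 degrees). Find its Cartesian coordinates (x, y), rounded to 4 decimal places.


x = 3 * cos(240) = -1.5
y = 3 * sin(240) = -2.5981

(-1.5, -2.5981)


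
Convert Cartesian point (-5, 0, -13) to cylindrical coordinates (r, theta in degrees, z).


r = sqrt((-5)^2 + 0^2) = 5
theta = atan2(0, -5) = 180 deg
z = -13

r = 5, theta = 180 deg, z = -13


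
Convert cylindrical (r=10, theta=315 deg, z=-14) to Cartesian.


x = 10 * cos(315) = 7.0711
y = 10 * sin(315) = -7.0711
z = -14

(7.0711, -7.0711, -14)


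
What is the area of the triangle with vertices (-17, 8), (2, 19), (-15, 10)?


Area = |x1(y2-y3) + x2(y3-y1) + x3(y1-y2)| / 2
= |-17*(19-10) + 2*(10-8) + -15*(8-19)| / 2
= 8

8


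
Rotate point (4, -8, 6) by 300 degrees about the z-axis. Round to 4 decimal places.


x' = 4*cos(300) - -8*sin(300) = -4.9282
y' = 4*sin(300) + -8*cos(300) = -7.4641
z' = 6

(-4.9282, -7.4641, 6)


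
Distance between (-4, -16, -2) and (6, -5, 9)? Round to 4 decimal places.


d = sqrt((6--4)^2 + (-5--16)^2 + (9--2)^2) = 18.4932

18.4932


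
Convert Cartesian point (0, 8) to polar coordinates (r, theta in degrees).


r = sqrt(0^2 + 8^2) = 8
theta = atan2(8, 0) = 90 degrees

r = 8, theta = 90 degrees


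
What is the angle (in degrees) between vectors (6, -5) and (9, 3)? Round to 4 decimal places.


dot = 6*9 + -5*3 = 39
|u| = 7.8102, |v| = 9.4868
cos(angle) = 0.5264
angle = 58.2405 degrees

58.2405 degrees


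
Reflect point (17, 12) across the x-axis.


Reflection across x-axis: (x, y) -> (x, -y)
(17, 12) -> (17, -12)

(17, -12)


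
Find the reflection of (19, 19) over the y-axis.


Reflection across y-axis: (x, y) -> (-x, y)
(19, 19) -> (-19, 19)

(-19, 19)


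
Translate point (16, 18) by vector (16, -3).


Translation: (x+dx, y+dy) = (16+16, 18+-3) = (32, 15)

(32, 15)


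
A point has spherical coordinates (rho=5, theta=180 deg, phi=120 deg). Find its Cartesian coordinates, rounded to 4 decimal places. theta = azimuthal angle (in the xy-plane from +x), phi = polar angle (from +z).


x = 5 * sin(120) * cos(180) = -4.3301
y = 5 * sin(120) * sin(180) = 0
z = 5 * cos(120) = -2.5

(-4.3301, 0, -2.5)


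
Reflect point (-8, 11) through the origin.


Reflection through origin: (x, y) -> (-x, -y)
(-8, 11) -> (8, -11)

(8, -11)


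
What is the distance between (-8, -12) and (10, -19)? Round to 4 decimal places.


d = sqrt((10--8)^2 + (-19--12)^2) = 19.3132

19.3132


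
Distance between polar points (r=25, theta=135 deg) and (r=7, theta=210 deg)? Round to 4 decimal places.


d = sqrt(r1^2 + r2^2 - 2*r1*r2*cos(t2-t1))
d = sqrt(25^2 + 7^2 - 2*25*7*cos(210-135)) = 24.154

24.154


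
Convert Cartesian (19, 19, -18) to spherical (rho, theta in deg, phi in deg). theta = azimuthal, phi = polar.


rho = sqrt(19^2 + 19^2 + (-18)^2) = 32.3419
theta = atan2(19, 19) = 45 deg
phi = acos(-18/32.3419) = 123.8178 deg

rho = 32.3419, theta = 45 deg, phi = 123.8178 deg


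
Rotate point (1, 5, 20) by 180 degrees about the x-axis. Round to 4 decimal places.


x' = 1
y' = 5*cos(180) - 20*sin(180) = -5
z' = 5*sin(180) + 20*cos(180) = -20

(1, -5, -20)


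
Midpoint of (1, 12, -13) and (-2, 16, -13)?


Midpoint = ((1+-2)/2, (12+16)/2, (-13+-13)/2) = (-0.5, 14, -13)

(-0.5, 14, -13)


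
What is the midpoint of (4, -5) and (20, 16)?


Midpoint = ((4+20)/2, (-5+16)/2) = (12, 5.5)

(12, 5.5)


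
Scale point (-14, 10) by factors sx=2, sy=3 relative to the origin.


Scaling: (x*sx, y*sy) = (-14*2, 10*3) = (-28, 30)

(-28, 30)


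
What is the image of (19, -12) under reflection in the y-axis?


Reflection across y-axis: (x, y) -> (-x, y)
(19, -12) -> (-19, -12)

(-19, -12)


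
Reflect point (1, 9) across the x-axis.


Reflection across x-axis: (x, y) -> (x, -y)
(1, 9) -> (1, -9)

(1, -9)


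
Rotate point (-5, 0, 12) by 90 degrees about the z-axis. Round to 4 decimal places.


x' = -5*cos(90) - 0*sin(90) = 0
y' = -5*sin(90) + 0*cos(90) = -5
z' = 12

(0, -5, 12)


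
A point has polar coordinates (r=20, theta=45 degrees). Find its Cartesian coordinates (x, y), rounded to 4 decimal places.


x = 20 * cos(45) = 14.1421
y = 20 * sin(45) = 14.1421

(14.1421, 14.1421)


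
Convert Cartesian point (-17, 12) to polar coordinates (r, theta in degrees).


r = sqrt((-17)^2 + 12^2) = 20.8087
theta = atan2(12, -17) = 144.7824 degrees

r = 20.8087, theta = 144.7824 degrees


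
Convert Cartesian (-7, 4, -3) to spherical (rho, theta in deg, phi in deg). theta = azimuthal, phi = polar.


rho = sqrt((-7)^2 + 4^2 + (-3)^2) = 8.6023
theta = atan2(4, -7) = 150.2551 deg
phi = acos(-3/8.6023) = 110.4104 deg

rho = 8.6023, theta = 150.2551 deg, phi = 110.4104 deg


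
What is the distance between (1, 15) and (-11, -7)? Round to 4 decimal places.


d = sqrt((-11-1)^2 + (-7-15)^2) = 25.0599

25.0599


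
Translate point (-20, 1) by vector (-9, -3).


Translation: (x+dx, y+dy) = (-20+-9, 1+-3) = (-29, -2)

(-29, -2)


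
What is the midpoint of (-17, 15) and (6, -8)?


Midpoint = ((-17+6)/2, (15+-8)/2) = (-5.5, 3.5)

(-5.5, 3.5)


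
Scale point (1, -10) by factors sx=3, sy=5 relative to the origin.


Scaling: (x*sx, y*sy) = (1*3, -10*5) = (3, -50)

(3, -50)


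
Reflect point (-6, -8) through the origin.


Reflection through origin: (x, y) -> (-x, -y)
(-6, -8) -> (6, 8)

(6, 8)


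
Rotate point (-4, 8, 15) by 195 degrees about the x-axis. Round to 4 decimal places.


x' = -4
y' = 8*cos(195) - 15*sin(195) = -3.8451
z' = 8*sin(195) + 15*cos(195) = -16.5594

(-4, -3.8451, -16.5594)


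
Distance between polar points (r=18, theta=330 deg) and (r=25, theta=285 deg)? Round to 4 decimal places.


d = sqrt(r1^2 + r2^2 - 2*r1*r2*cos(t2-t1))
d = sqrt(18^2 + 25^2 - 2*18*25*cos(285-330)) = 17.6806

17.6806


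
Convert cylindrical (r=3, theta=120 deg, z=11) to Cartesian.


x = 3 * cos(120) = -1.5
y = 3 * sin(120) = 2.5981
z = 11

(-1.5, 2.5981, 11)


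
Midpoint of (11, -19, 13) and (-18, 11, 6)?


Midpoint = ((11+-18)/2, (-19+11)/2, (13+6)/2) = (-3.5, -4, 9.5)

(-3.5, -4, 9.5)


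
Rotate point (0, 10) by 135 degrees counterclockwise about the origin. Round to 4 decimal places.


x' = 0*cos(135) - 10*sin(135) = -7.0711
y' = 0*sin(135) + 10*cos(135) = -7.0711

(-7.0711, -7.0711)


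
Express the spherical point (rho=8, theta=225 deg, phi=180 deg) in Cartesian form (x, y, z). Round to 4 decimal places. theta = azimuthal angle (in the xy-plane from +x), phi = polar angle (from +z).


x = 8 * sin(180) * cos(225) = 0
y = 8 * sin(180) * sin(225) = 0
z = 8 * cos(180) = -8

(0, 0, -8)


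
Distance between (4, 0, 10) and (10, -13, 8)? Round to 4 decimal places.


d = sqrt((10-4)^2 + (-13-0)^2 + (8-10)^2) = 14.4568

14.4568


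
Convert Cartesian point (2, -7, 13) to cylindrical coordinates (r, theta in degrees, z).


r = sqrt(2^2 + (-7)^2) = 7.2801
theta = atan2(-7, 2) = 285.9454 deg
z = 13

r = 7.2801, theta = 285.9454 deg, z = 13


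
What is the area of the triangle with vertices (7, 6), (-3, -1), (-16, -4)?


Area = |x1(y2-y3) + x2(y3-y1) + x3(y1-y2)| / 2
= |7*(-1--4) + -3*(-4-6) + -16*(6--1)| / 2
= 30.5

30.5


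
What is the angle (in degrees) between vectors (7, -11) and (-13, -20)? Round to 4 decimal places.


dot = 7*-13 + -11*-20 = 129
|u| = 13.0384, |v| = 23.8537
cos(angle) = 0.4148
angle = 65.4951 degrees

65.4951 degrees


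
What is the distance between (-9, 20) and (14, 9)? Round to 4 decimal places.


d = sqrt((14--9)^2 + (9-20)^2) = 25.4951

25.4951


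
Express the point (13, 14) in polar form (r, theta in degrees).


r = sqrt(13^2 + 14^2) = 19.105
theta = atan2(14, 13) = 47.1211 degrees

r = 19.105, theta = 47.1211 degrees


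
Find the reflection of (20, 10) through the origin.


Reflection through origin: (x, y) -> (-x, -y)
(20, 10) -> (-20, -10)

(-20, -10)


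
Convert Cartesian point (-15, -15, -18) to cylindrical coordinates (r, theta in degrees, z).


r = sqrt((-15)^2 + (-15)^2) = 21.2132
theta = atan2(-15, -15) = 225 deg
z = -18

r = 21.2132, theta = 225 deg, z = -18


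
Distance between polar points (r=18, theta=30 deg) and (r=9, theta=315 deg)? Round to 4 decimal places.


d = sqrt(r1^2 + r2^2 - 2*r1*r2*cos(t2-t1))
d = sqrt(18^2 + 9^2 - 2*18*9*cos(315-30)) = 17.9205

17.9205


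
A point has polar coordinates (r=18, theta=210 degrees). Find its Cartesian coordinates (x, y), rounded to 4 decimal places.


x = 18 * cos(210) = -15.5885
y = 18 * sin(210) = -9

(-15.5885, -9)


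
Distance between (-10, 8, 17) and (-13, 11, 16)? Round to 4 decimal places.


d = sqrt((-13--10)^2 + (11-8)^2 + (16-17)^2) = 4.3589

4.3589


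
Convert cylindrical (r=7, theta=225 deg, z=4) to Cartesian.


x = 7 * cos(225) = -4.9497
y = 7 * sin(225) = -4.9497
z = 4

(-4.9497, -4.9497, 4)


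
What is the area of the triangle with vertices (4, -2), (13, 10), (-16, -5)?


Area = |x1(y2-y3) + x2(y3-y1) + x3(y1-y2)| / 2
= |4*(10--5) + 13*(-5--2) + -16*(-2-10)| / 2
= 106.5

106.5


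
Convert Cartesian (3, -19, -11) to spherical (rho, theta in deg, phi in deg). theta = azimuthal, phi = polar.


rho = sqrt(3^2 + (-19)^2 + (-11)^2) = 22.1585
theta = atan2(-19, 3) = 278.9726 deg
phi = acos(-11/22.1585) = 119.7636 deg

rho = 22.1585, theta = 278.9726 deg, phi = 119.7636 deg


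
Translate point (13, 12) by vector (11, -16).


Translation: (x+dx, y+dy) = (13+11, 12+-16) = (24, -4)

(24, -4)


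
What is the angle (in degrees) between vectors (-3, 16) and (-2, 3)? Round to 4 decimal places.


dot = -3*-2 + 16*3 = 54
|u| = 16.2788, |v| = 3.6056
cos(angle) = 0.92
angle = 23.0704 degrees

23.0704 degrees


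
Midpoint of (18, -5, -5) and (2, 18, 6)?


Midpoint = ((18+2)/2, (-5+18)/2, (-5+6)/2) = (10, 6.5, 0.5)

(10, 6.5, 0.5)


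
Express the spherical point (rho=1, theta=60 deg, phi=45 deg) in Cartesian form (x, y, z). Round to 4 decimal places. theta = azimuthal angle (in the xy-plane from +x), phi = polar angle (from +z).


x = 1 * sin(45) * cos(60) = 0.3536
y = 1 * sin(45) * sin(60) = 0.6124
z = 1 * cos(45) = 0.7071

(0.3536, 0.6124, 0.7071)


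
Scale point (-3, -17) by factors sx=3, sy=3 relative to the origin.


Scaling: (x*sx, y*sy) = (-3*3, -17*3) = (-9, -51)

(-9, -51)


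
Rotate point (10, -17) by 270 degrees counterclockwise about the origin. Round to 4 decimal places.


x' = 10*cos(270) - -17*sin(270) = -17
y' = 10*sin(270) + -17*cos(270) = -10

(-17, -10)


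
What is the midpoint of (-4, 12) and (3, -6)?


Midpoint = ((-4+3)/2, (12+-6)/2) = (-0.5, 3)

(-0.5, 3)


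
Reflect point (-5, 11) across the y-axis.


Reflection across y-axis: (x, y) -> (-x, y)
(-5, 11) -> (5, 11)

(5, 11)


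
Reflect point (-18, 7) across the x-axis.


Reflection across x-axis: (x, y) -> (x, -y)
(-18, 7) -> (-18, -7)

(-18, -7)


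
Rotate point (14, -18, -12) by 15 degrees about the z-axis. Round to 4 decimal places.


x' = 14*cos(15) - -18*sin(15) = 18.1817
y' = 14*sin(15) + -18*cos(15) = -13.7632
z' = -12

(18.1817, -13.7632, -12)


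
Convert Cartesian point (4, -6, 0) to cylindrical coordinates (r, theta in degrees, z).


r = sqrt(4^2 + (-6)^2) = 7.2111
theta = atan2(-6, 4) = 303.6901 deg
z = 0

r = 7.2111, theta = 303.6901 deg, z = 0


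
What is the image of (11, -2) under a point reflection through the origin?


Reflection through origin: (x, y) -> (-x, -y)
(11, -2) -> (-11, 2)

(-11, 2)


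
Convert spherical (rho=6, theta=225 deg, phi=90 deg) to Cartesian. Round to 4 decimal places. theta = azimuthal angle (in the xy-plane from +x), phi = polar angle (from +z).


x = 6 * sin(90) * cos(225) = -4.2426
y = 6 * sin(90) * sin(225) = -4.2426
z = 6 * cos(90) = 0

(-4.2426, -4.2426, 0)


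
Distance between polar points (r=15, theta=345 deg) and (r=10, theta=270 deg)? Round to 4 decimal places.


d = sqrt(r1^2 + r2^2 - 2*r1*r2*cos(t2-t1))
d = sqrt(15^2 + 10^2 - 2*15*10*cos(270-345)) = 15.7275

15.7275


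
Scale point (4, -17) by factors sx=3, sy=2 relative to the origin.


Scaling: (x*sx, y*sy) = (4*3, -17*2) = (12, -34)

(12, -34)


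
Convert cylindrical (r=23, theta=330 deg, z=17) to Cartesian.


x = 23 * cos(330) = 19.9186
y = 23 * sin(330) = -11.5
z = 17

(19.9186, -11.5, 17)


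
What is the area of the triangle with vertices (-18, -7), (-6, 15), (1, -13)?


Area = |x1(y2-y3) + x2(y3-y1) + x3(y1-y2)| / 2
= |-18*(15--13) + -6*(-13--7) + 1*(-7-15)| / 2
= 245

245


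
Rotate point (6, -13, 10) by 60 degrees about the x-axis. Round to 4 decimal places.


x' = 6
y' = -13*cos(60) - 10*sin(60) = -15.1603
z' = -13*sin(60) + 10*cos(60) = -6.2583

(6, -15.1603, -6.2583)


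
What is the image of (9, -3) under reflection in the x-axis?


Reflection across x-axis: (x, y) -> (x, -y)
(9, -3) -> (9, 3)

(9, 3)


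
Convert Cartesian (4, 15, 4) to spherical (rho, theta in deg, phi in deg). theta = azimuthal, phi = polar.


rho = sqrt(4^2 + 15^2 + 4^2) = 16.0312
theta = atan2(15, 4) = 75.0686 deg
phi = acos(4/16.0312) = 75.5513 deg

rho = 16.0312, theta = 75.0686 deg, phi = 75.5513 deg


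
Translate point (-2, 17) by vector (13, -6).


Translation: (x+dx, y+dy) = (-2+13, 17+-6) = (11, 11)

(11, 11)


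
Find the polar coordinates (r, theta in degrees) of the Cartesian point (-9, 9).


r = sqrt((-9)^2 + 9^2) = 12.7279
theta = atan2(9, -9) = 135 degrees

r = 12.7279, theta = 135 degrees


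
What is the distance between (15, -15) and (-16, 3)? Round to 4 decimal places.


d = sqrt((-16-15)^2 + (3--15)^2) = 35.8469

35.8469


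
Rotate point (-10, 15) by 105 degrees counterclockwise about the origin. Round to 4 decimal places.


x' = -10*cos(105) - 15*sin(105) = -11.9007
y' = -10*sin(105) + 15*cos(105) = -13.5415

(-11.9007, -13.5415)


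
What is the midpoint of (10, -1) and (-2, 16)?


Midpoint = ((10+-2)/2, (-1+16)/2) = (4, 7.5)

(4, 7.5)


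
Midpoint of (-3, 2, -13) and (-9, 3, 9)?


Midpoint = ((-3+-9)/2, (2+3)/2, (-13+9)/2) = (-6, 2.5, -2)

(-6, 2.5, -2)


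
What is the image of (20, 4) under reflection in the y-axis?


Reflection across y-axis: (x, y) -> (-x, y)
(20, 4) -> (-20, 4)

(-20, 4)


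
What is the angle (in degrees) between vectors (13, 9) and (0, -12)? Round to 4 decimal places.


dot = 13*0 + 9*-12 = -108
|u| = 15.8114, |v| = 12
cos(angle) = -0.5692
angle = 124.6952 degrees

124.6952 degrees


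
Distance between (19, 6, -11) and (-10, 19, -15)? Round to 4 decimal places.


d = sqrt((-10-19)^2 + (19-6)^2 + (-15--11)^2) = 32.0312

32.0312


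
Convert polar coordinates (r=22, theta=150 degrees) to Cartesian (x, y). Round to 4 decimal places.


x = 22 * cos(150) = -19.0526
y = 22 * sin(150) = 11

(-19.0526, 11)


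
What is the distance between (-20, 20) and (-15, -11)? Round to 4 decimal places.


d = sqrt((-15--20)^2 + (-11-20)^2) = 31.4006

31.4006


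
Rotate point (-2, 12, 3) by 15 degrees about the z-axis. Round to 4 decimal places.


x' = -2*cos(15) - 12*sin(15) = -5.0377
y' = -2*sin(15) + 12*cos(15) = 11.0735
z' = 3

(-5.0377, 11.0735, 3)


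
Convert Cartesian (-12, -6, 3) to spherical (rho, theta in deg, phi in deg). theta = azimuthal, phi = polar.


rho = sqrt((-12)^2 + (-6)^2 + 3^2) = 13.7477
theta = atan2(-6, -12) = 206.5651 deg
phi = acos(3/13.7477) = 77.3956 deg

rho = 13.7477, theta = 206.5651 deg, phi = 77.3956 deg


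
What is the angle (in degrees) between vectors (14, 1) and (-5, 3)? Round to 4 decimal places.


dot = 14*-5 + 1*3 = -67
|u| = 14.0357, |v| = 5.831
cos(angle) = -0.8187
angle = 144.9506 degrees

144.9506 degrees


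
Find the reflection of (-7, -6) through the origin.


Reflection through origin: (x, y) -> (-x, -y)
(-7, -6) -> (7, 6)

(7, 6)


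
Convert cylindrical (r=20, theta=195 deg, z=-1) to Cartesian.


x = 20 * cos(195) = -19.3185
y = 20 * sin(195) = -5.1764
z = -1

(-19.3185, -5.1764, -1)


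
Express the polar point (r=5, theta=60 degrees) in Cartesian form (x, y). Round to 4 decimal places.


x = 5 * cos(60) = 2.5
y = 5 * sin(60) = 4.3301

(2.5, 4.3301)


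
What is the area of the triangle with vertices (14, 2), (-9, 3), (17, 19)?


Area = |x1(y2-y3) + x2(y3-y1) + x3(y1-y2)| / 2
= |14*(3-19) + -9*(19-2) + 17*(2-3)| / 2
= 197

197


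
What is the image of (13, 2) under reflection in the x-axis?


Reflection across x-axis: (x, y) -> (x, -y)
(13, 2) -> (13, -2)

(13, -2)


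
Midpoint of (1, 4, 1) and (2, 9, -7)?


Midpoint = ((1+2)/2, (4+9)/2, (1+-7)/2) = (1.5, 6.5, -3)

(1.5, 6.5, -3)


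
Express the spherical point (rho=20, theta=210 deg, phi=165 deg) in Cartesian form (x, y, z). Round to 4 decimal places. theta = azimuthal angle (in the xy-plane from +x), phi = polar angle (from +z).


x = 20 * sin(165) * cos(210) = -4.4829
y = 20 * sin(165) * sin(210) = -2.5882
z = 20 * cos(165) = -19.3185

(-4.4829, -2.5882, -19.3185)


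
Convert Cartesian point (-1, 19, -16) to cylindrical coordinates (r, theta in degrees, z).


r = sqrt((-1)^2 + 19^2) = 19.0263
theta = atan2(19, -1) = 93.0128 deg
z = -16

r = 19.0263, theta = 93.0128 deg, z = -16


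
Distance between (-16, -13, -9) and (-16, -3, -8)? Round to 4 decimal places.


d = sqrt((-16--16)^2 + (-3--13)^2 + (-8--9)^2) = 10.0499

10.0499


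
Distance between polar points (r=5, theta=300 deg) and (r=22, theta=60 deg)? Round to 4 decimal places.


d = sqrt(r1^2 + r2^2 - 2*r1*r2*cos(t2-t1))
d = sqrt(5^2 + 22^2 - 2*5*22*cos(60-300)) = 24.8797

24.8797


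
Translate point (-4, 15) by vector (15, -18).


Translation: (x+dx, y+dy) = (-4+15, 15+-18) = (11, -3)

(11, -3)


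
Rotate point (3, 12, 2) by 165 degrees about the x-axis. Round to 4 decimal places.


x' = 3
y' = 12*cos(165) - 2*sin(165) = -12.1087
z' = 12*sin(165) + 2*cos(165) = 1.174

(3, -12.1087, 1.174)


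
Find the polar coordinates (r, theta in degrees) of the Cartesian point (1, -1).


r = sqrt(1^2 + (-1)^2) = 1.4142
theta = atan2(-1, 1) = 315 degrees

r = 1.4142, theta = 315 degrees


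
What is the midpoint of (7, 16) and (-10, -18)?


Midpoint = ((7+-10)/2, (16+-18)/2) = (-1.5, -1)

(-1.5, -1)


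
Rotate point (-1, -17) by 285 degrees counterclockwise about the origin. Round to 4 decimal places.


x' = -1*cos(285) - -17*sin(285) = -16.6796
y' = -1*sin(285) + -17*cos(285) = -3.434

(-16.6796, -3.434)


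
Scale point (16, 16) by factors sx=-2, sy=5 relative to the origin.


Scaling: (x*sx, y*sy) = (16*-2, 16*5) = (-32, 80)

(-32, 80)


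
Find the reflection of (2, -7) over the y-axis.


Reflection across y-axis: (x, y) -> (-x, y)
(2, -7) -> (-2, -7)

(-2, -7)


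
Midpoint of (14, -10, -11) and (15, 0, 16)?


Midpoint = ((14+15)/2, (-10+0)/2, (-11+16)/2) = (14.5, -5, 2.5)

(14.5, -5, 2.5)


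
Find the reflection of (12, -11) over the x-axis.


Reflection across x-axis: (x, y) -> (x, -y)
(12, -11) -> (12, 11)

(12, 11)


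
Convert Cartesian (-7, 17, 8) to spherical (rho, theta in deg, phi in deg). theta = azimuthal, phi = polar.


rho = sqrt((-7)^2 + 17^2 + 8^2) = 20.0499
theta = atan2(17, -7) = 112.3801 deg
phi = acos(8/20.0499) = 66.4841 deg

rho = 20.0499, theta = 112.3801 deg, phi = 66.4841 deg


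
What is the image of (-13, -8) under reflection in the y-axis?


Reflection across y-axis: (x, y) -> (-x, y)
(-13, -8) -> (13, -8)

(13, -8)


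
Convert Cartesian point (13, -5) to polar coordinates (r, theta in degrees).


r = sqrt(13^2 + (-5)^2) = 13.9284
theta = atan2(-5, 13) = 338.9625 degrees

r = 13.9284, theta = 338.9625 degrees


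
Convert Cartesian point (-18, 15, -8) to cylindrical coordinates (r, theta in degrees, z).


r = sqrt((-18)^2 + 15^2) = 23.4307
theta = atan2(15, -18) = 140.1944 deg
z = -8

r = 23.4307, theta = 140.1944 deg, z = -8


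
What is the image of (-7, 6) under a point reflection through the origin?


Reflection through origin: (x, y) -> (-x, -y)
(-7, 6) -> (7, -6)

(7, -6)


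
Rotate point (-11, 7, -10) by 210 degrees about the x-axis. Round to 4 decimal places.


x' = -11
y' = 7*cos(210) - -10*sin(210) = -11.0622
z' = 7*sin(210) + -10*cos(210) = 5.1603

(-11, -11.0622, 5.1603)


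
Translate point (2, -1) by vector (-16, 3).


Translation: (x+dx, y+dy) = (2+-16, -1+3) = (-14, 2)

(-14, 2)


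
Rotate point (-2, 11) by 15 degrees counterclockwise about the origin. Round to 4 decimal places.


x' = -2*cos(15) - 11*sin(15) = -4.7789
y' = -2*sin(15) + 11*cos(15) = 10.1075

(-4.7789, 10.1075)


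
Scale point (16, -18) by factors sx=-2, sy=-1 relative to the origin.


Scaling: (x*sx, y*sy) = (16*-2, -18*-1) = (-32, 18)

(-32, 18)


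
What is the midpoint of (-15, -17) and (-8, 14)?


Midpoint = ((-15+-8)/2, (-17+14)/2) = (-11.5, -1.5)

(-11.5, -1.5)


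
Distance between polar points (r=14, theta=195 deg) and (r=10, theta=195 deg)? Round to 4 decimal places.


d = sqrt(r1^2 + r2^2 - 2*r1*r2*cos(t2-t1))
d = sqrt(14^2 + 10^2 - 2*14*10*cos(195-195)) = 4

4


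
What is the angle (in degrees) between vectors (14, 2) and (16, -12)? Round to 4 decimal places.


dot = 14*16 + 2*-12 = 200
|u| = 14.1421, |v| = 20
cos(angle) = 0.7071
angle = 45 degrees

45 degrees


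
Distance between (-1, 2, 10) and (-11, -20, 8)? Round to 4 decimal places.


d = sqrt((-11--1)^2 + (-20-2)^2 + (8-10)^2) = 24.2487

24.2487


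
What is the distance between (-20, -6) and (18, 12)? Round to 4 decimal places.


d = sqrt((18--20)^2 + (12--6)^2) = 42.0476

42.0476
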